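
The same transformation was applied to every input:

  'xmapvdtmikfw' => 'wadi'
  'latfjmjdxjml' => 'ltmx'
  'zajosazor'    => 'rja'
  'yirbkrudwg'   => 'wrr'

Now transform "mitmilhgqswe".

Rule — keep one character in every 3, starting at position 3 (positions 3rd, 6th, 9th, ...), then move the last character to the front.
So "mitmilhgqswe" becomes "etlq".

etlq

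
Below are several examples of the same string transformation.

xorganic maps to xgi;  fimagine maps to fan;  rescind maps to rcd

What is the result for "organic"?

oac

Rule — keep one character in every 3, starting at position 1 (positions 1st, 4th, 7th, ...).
Applying that to "organic" gives "oac".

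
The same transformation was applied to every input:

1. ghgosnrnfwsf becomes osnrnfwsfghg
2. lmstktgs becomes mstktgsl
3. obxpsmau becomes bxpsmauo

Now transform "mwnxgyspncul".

What's happening: swap the front and back halves of the string, then move the last 3 characters to the front (rotate right by 3).
For "mwnxgyspncul", step one produces "spnculmwnxgy"; step two turns that into "xgyspnculmwn".
(Check on "ghgosnrnfwsf": → "rnfwsfghgosn" → "osnrnfwsfghg" ✓)

xgyspnculmwn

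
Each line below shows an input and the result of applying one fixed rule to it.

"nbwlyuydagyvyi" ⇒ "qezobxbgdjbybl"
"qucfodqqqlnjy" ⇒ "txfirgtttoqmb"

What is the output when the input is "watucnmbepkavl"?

zdwxfqpehsndyo

Rule — shift every letter 3 places forward in the alphabet (wrapping around).
So "watucnmbepkavl" becomes "zdwxfqpehsndyo".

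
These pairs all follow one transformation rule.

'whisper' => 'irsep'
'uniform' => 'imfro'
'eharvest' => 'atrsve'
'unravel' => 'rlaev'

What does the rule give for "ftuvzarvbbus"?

Each output is the input with this applied: delete the first 2 characters, then take characters alternately from the front and the back (1st, last, 2nd, 2nd-last, ...).
For "ftuvzarvbbus" the result is "usvuzbabrv".
(Check on "uniform": → "iform" → "imfro" ✓)

usvuzbabrv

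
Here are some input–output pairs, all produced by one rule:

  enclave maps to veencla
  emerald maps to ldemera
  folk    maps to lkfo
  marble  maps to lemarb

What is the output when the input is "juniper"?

The pattern: move the last 2 characters to the front (rotate right by 2).
For "juniper" the result is "erjunip".

erjunip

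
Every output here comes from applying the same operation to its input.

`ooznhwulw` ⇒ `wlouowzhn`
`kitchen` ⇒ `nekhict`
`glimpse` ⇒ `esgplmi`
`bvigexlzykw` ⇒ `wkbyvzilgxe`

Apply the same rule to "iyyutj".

What's happening: move the last character to the front, then take characters alternately from the front and the back (1st, last, 2nd, 2nd-last, ...).
"iyyutj" → "jiyyut" → "jtiuyy".

jtiuyy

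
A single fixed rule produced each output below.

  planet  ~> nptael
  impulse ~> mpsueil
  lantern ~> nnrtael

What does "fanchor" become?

The pattern: sort the characters into alphabetical order, then move the first 3 characters to the end (rotate left by 3).
Applying both steps to "fanchor": "acfhnor", then "hnoracf".
(Check on "impulse": → "eilmpsu" → "mpsueil" ✓)

hnoracf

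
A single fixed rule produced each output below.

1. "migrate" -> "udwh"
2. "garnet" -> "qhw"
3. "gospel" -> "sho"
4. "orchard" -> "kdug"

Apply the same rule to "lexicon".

lfrq

The pattern: shift every letter 3 places forward in the alphabet (wrapping around), then delete the first 3 characters.
Doing the same to "lexicon": "lfrq".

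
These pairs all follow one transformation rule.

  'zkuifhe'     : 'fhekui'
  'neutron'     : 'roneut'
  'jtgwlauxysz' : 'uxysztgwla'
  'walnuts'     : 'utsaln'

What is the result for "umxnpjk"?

pjkmxn

Looking at the pairs, the operation is to delete the first character, then swap the front and back halves of the string.
Starting from "umxnpjk": after the first operation, "mxnpjk"; after the second, "pjkmxn".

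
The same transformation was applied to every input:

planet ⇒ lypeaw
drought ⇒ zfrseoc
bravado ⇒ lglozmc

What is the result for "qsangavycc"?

Each output is the input with this applied: shift every letter 11 places forward in the alphabet (wrapping around), then move the first 2 characters to the end (rotate left by 2).
For "qsangavycc", step one produces "bdlyrlgjnn"; step two turns that into "lyrlgjnnbd".

lyrlgjnnbd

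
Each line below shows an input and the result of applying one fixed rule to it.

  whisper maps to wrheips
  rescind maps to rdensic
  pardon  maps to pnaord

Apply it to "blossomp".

The pattern: take characters alternately from the front and the back (1st, last, 2nd, 2nd-last, ...).
For "blossomp" the result is "bplmooss".

bplmooss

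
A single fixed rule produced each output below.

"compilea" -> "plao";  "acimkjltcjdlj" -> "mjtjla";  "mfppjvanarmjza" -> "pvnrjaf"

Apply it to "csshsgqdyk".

The pattern: move the first 2 characters to the end (rotate left by 2), then keep every other character starting from the second (positions 2nd, 4th, 6th, ...).
Applying both steps to "csshsgqdyk": "shsgqdykcs", then "hgdks".

hgdks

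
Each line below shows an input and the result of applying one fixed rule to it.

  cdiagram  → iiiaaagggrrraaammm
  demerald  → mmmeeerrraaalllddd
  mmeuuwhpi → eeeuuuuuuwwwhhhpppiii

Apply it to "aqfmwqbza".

The transformation: delete the first 2 characters, then repeat every character 3 times.
Working it through for "aqfmwqbza": intermediate "fmwqbza", final "fffmmmwwwqqqbbbzzzaaa".

fffmmmwwwqqqbbbzzzaaa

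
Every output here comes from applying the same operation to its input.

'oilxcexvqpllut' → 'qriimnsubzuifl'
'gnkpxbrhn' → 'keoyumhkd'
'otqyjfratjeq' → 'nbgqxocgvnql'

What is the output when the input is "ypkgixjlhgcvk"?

hszdeigufdhmv

What's happening: reverse the string, then shift every letter 3 places backward in the alphabet (wrapping around).
Doing the same to "ypkgixjlhgcvk": "hszdeigufdhmv".
(Check on "oilxcexvqpllut": → "tullpqvxecxlio" → "qriimnsubzuifl" ✓)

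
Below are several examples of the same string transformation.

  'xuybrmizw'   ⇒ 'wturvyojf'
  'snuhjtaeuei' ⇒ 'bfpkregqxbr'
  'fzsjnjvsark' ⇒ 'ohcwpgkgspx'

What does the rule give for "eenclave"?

Rule — move the last 2 characters to the front (rotate right by 2), then shift every letter 3 places backward in the alphabet (wrapping around).
For "eenclave", step one produces "veeencla"; step two turns that into "sbbbkzix".

sbbbkzix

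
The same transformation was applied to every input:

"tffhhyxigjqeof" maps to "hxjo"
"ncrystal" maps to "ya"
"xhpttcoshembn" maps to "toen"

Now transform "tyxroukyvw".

rkw

Looking at the pairs, the operation is to keep one character in every 3, starting at position 1 (positions 1st, 4th, 7th, ...), then delete the first character.
Starting from "tyxroukyvw": after the first operation, "trkw"; after the second, "rkw".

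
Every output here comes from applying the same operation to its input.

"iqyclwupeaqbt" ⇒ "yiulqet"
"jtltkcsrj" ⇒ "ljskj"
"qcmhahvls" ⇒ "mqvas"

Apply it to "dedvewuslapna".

What's happening: keep every other character starting from the first (positions 1st, 3rd, 5th, ...), then swap each adjacent pair of characters (1↔2, 3↔4, ...).
On "dedvewuslapna" that produces "dduepla".

dduepla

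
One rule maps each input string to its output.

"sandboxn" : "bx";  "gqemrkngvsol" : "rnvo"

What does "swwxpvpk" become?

pp

The transformation: keep every other character starting from the first (positions 1st, 3rd, 5th, ...), then delete the first 2 characters.
On "swwxpvpk": the first step gives "swpp", and the second then gives "pp".
(Check on "gqemrkngvsol": → "gernvo" → "rnvo" ✓)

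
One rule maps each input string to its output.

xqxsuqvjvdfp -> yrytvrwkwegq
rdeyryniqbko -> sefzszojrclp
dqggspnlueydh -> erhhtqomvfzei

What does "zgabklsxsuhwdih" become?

ahbclmtytvixeji

The pattern: shift every letter 1 place forward in the alphabet (wrapping around).
On "zgabklsxsuhwdih" that produces "ahbclmtytvixeji".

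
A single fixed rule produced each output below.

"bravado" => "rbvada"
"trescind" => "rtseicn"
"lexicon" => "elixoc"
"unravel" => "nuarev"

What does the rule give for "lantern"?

altnre

Each output is the input with this applied: delete the last character, then swap each adjacent pair of characters (1↔2, 3↔4, ...).
Working it through for "lantern": intermediate "lanter", final "altnre".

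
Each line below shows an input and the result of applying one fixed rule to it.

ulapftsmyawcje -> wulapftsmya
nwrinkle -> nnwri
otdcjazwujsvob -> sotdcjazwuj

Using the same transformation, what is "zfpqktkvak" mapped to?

Rule — delete the last 3 characters, then move the last character to the front.
For "zfpqktkvak", step one produces "zfpqktk"; step two turns that into "kzfpqkt".

kzfpqkt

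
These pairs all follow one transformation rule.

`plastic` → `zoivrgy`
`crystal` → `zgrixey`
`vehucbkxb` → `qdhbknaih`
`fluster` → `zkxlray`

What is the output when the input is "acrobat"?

In each case the input is transformed by: shift every letter 6 places forward in the alphabet (wrapping around), then move the last 3 characters to the front (rotate right by 3).
Starting from "acrobat": after the first operation, "gixuhgz"; after the second, "hgzgixu".

hgzgixu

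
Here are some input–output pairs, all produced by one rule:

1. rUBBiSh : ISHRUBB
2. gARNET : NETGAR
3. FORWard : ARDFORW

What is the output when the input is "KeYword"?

ORDKEYW

Each output is the input with this applied: move the last 3 characters to the front (rotate right by 3), then convert every letter to uppercase.
"KeYword" → "ordKeYw" → "ORDKEYW".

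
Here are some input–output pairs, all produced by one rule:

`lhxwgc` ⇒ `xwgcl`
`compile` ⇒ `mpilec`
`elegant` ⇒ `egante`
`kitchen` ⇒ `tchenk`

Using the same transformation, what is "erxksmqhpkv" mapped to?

Rule — move the first 2 characters to the end (rotate left by 2), then delete the last character.
Applying both steps to "erxksmqhpkv": "xksmqhpkver", then "xksmqhpkve".

xksmqhpkve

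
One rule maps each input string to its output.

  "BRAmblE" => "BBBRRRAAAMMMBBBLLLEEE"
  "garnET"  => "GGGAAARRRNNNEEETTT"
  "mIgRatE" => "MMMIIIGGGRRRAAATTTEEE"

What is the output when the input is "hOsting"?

HHHOOOSSSTTTIIINNNGGG

The rule is to repeat every character 3 times, then convert every letter to uppercase.
Starting from "hOsting": after the first operation, "hhhOOOssstttiiinnnggg"; after the second, "HHHOOOSSSTTTIIINNNGGG".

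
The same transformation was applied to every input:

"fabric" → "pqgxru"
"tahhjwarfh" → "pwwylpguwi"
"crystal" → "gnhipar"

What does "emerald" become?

What's happening: shift every letter 11 places backward in the alphabet (wrapping around), then move the first character to the end.
For "emerald", step one produces "tbtgpas"; step two turns that into "btgpast".

btgpast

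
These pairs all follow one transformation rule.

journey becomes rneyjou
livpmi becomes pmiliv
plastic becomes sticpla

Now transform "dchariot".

ariotdch

What's happening: move the first 3 characters to the end (rotate left by 3).
"dchariot" → "ariotdch".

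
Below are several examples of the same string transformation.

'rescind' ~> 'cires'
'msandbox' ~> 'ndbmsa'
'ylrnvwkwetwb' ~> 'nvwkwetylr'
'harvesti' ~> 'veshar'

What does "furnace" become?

nafur

What's happening: delete the last 2 characters, then move the first 3 characters to the end (rotate left by 3).
On "furnace" that produces "nafur".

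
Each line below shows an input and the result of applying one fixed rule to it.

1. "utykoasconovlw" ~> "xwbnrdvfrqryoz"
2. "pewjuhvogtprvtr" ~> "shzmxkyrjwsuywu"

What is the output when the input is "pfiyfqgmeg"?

The pattern: shift every letter 3 places forward in the alphabet (wrapping around).
On "pfiyfqgmeg" that produces "silbitjphj".

silbitjphj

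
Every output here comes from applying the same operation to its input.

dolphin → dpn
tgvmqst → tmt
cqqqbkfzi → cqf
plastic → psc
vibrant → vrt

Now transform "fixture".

fte

In each case the input is transformed by: keep one character in every 3, starting at position 1 (positions 1st, 4th, 7th, ...).
For "fixture" the result is "fte".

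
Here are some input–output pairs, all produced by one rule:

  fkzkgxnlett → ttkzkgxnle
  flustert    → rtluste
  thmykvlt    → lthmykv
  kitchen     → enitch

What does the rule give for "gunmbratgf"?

In each case the input is transformed by: delete the first character, then move the last 2 characters to the front (rotate right by 2).
"gunmbratgf" → "unmbratgf" → "gfunmbrat".

gfunmbrat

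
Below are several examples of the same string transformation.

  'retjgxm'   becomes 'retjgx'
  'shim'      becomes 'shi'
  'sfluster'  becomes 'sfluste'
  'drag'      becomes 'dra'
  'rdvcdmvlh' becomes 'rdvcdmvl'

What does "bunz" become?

Each output is the input with this applied: delete the last character.
So "bunz" becomes "bun".

bun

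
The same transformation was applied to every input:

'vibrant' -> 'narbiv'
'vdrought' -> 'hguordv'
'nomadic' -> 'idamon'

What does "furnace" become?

canruf

What's happening: reverse the string, then delete the first character.
On "furnace" that produces "canruf".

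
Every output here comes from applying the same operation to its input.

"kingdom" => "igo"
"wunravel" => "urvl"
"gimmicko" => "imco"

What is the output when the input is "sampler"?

In each case the input is transformed by: keep every other character starting from the second (positions 2nd, 4th, 6th, ...).
On "sampler" that produces "ape".

ape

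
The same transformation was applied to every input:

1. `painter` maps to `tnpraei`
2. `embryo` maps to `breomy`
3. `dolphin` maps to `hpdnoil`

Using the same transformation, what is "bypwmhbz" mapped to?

Looking at the pairs, the operation is to take characters alternately from the front and the back (1st, last, 2nd, 2nd-last, ...), then move the last 2 characters to the front (rotate right by 2).
Applying both steps to "bypwmhbz": "bzybphwm", then "wmbzybph".

wmbzybph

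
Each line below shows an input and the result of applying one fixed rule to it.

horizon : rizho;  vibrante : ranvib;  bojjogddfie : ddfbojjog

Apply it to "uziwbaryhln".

ryhuziwba

Looking at the pairs, the operation is to delete the last 2 characters, then move the last 3 characters to the front (rotate right by 3).
On "uziwbaryhln": the first step gives "uziwbaryh", and the second then gives "ryhuziwba".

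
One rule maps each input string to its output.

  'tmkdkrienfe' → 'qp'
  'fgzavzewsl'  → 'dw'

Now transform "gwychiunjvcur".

fc

The pattern: shift every letter 11 places forward in the alphabet (wrapping around), then keep only the last 2 characters.
On "gwychiunjvcur": the first step gives "rhjnstfyugnfc", and the second then gives "fc".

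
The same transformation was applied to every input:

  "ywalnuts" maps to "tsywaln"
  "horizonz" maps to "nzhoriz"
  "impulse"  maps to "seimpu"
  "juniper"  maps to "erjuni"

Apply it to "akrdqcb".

cbakrd

Looking at the pairs, the operation is to move the last 3 characters to the front (rotate right by 3), then delete the first character.
Doing the same to "akrdqcb": "cbakrd".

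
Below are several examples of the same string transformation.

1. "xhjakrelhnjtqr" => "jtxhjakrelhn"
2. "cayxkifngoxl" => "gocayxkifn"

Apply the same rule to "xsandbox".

What's happening: delete the last 2 characters, then move the last 2 characters to the front (rotate right by 2).
On "xsandbox": the first step gives "xsandb", and the second then gives "dbxsan".

dbxsan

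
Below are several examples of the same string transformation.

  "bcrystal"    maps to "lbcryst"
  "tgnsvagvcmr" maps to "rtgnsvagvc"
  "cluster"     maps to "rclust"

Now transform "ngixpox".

xngixp

In each case the input is transformed by: move the last 2 characters to the front (rotate right by 2), then delete the first character.
"ngixpox" → "oxngixp" → "xngixp".
(Check on "tgnsvagvcmr": → "mrtgnsvagvc" → "rtgnsvagvc" ✓)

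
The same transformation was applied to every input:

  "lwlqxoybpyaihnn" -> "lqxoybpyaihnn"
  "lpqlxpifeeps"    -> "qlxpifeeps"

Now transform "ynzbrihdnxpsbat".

zbrihdnxpsbat

What's happening: delete the first 2 characters.
"ynzbrihdnxpsbat" → "zbrihdnxpsbat".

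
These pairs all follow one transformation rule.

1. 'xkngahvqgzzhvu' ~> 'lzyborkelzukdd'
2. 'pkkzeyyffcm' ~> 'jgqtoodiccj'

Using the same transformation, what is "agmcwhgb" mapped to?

lkfekqga

The pattern: move the last 3 characters to the front (rotate right by 3), then shift every letter 4 places forward in the alphabet (wrapping around).
"agmcwhgb" → "hgbagmcw" → "lkfekqga".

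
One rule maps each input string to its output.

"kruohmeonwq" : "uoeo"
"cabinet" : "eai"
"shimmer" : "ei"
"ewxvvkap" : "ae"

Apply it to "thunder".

Rule — move the last 2 characters to the front (rotate right by 2), then keep only the vowels.
Starting from "thunder": after the first operation, "erthund"; after the second, "eu".

eu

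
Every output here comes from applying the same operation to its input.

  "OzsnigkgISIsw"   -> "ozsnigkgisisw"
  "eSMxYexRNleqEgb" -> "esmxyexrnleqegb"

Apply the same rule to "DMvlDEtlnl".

Rule — convert every letter to lowercase.
On "DMvlDEtlnl" that produces "dmvldetlnl".

dmvldetlnl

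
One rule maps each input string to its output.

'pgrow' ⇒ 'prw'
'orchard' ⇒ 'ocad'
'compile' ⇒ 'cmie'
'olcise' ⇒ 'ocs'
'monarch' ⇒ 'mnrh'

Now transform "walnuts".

wlus

The rule is to keep every other character starting from the first (positions 1st, 3rd, 5th, ...).
Doing the same to "walnuts": "wlus".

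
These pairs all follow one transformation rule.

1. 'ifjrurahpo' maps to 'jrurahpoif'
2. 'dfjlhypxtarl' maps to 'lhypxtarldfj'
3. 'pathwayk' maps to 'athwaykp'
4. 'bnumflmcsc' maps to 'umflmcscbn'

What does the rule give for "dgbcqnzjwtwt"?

Rule — swap the front and back halves of the string, then move the last 3 characters to the front (rotate right by 3).
Working it through for "dgbcqnzjwtwt": intermediate "zjwtwtdgbcqn", final "cqnzjwtwtdgb".

cqnzjwtwtdgb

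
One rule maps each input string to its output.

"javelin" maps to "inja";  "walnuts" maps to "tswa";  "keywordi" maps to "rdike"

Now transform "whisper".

erwh

The rule is to move the first 2 characters to the end (rotate left by 2), then delete the first 3 characters.
Doing the same to "whisper": "erwh".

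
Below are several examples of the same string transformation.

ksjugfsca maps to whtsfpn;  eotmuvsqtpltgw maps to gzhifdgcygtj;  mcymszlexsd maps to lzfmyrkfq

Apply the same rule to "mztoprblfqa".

gbceoysdn

The pattern: delete the first 2 characters, then shift every letter 13 places forward in the alphabet (wrapping around) — i.e. ROT13.
Applying both steps to "mztoprblfqa": "toprblfqa", then "gbceoysdn".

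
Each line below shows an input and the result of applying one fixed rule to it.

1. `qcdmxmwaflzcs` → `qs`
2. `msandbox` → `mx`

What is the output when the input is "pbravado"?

po

The pattern: take characters alternately from the front and the back (1st, last, 2nd, 2nd-last, ...), then keep only the first 2 characters.
For "pbravado", step one produces "pobdraav"; step two turns that into "po".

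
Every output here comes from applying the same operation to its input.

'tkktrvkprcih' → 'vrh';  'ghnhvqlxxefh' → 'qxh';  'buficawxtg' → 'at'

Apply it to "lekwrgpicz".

gc

Each output is the input with this applied: keep one character in every 3, starting at position 3 (positions 3rd, 6th, 9th, ...), then delete the first character.
Applying that to "lekwrgpicz" gives "gc".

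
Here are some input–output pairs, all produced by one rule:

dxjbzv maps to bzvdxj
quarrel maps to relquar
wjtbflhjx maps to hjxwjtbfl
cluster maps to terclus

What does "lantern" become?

ernlant

The transformation: move the last 3 characters to the front (rotate right by 3).
"lantern" → "ernlant".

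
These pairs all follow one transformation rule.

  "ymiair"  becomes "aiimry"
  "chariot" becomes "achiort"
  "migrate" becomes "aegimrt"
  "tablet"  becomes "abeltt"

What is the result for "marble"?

Looking at the pairs, the operation is to sort the characters into alphabetical order.
For "marble" the result is "abelmr".

abelmr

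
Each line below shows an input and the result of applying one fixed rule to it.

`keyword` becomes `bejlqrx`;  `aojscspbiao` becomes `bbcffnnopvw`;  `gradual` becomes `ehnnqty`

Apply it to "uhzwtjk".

ghjmuwx

The rule is to shift every letter 13 places forward in the alphabet (wrapping around) — i.e. ROT13, then sort the characters into alphabetical order.
For "uhzwtjk" the result is "ghjmuwx".
(Check on "aojscspbiao": → "nbwfpfcovnb" → "bbcffnnopvw" ✓)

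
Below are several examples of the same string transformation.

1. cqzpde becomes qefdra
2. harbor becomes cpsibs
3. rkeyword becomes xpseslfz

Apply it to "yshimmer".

The pattern: swap the front and back halves of the string, then shift every letter 1 place forward in the alphabet (wrapping around).
Starting from "yshimmer": after the first operation, "mmeryshi"; after the second, "nnfsztij".

nnfsztij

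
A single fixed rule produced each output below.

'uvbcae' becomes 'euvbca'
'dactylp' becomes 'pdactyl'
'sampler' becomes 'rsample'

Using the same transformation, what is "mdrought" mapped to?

tmdrough

Rule — move the last character to the front.
Doing the same to "mdrought": "tmdrough".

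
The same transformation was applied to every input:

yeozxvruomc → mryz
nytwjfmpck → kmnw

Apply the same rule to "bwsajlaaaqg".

Looking at the pairs, the operation is to keep one character in every 3, starting at position 1 (positions 1st, 4th, 7th, ...), then sort the characters into alphabetical order.
Applying both steps to "bwsajlaaaqg": "baaq", then "aabq".

aabq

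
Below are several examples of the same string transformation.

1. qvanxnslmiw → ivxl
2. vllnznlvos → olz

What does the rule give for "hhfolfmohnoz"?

Each output is the input with this applied: move the last 3 characters to the front (rotate right by 3), then keep one character in every 3, starting at position 2 (positions 2nd, 5th, 8th, ...).
Starting from "hhfolfmohnoz": after the first operation, "nozhhfolfmoh"; after the second, "ohlo".
(Check on "qvanxnslmiw": → "miwqvanxnsl" → "ivxl" ✓)

ohlo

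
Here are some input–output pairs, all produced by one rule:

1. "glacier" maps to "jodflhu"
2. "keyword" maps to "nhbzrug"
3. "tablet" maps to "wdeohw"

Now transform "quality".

Looking at the pairs, the operation is to shift every letter 3 places forward in the alphabet (wrapping around).
Doing the same to "quality": "txdolwb".

txdolwb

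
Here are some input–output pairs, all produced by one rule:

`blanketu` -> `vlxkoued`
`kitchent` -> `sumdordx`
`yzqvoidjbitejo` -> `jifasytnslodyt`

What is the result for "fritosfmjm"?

Looking at the pairs, the operation is to swap each adjacent pair of characters (1↔2, 3↔4, ...), then shift every letter 10 places forward in the alphabet (wrapping around).
Starting from "fritosfmjm": after the first operation, "rftisomfmj"; after the second, "bpdscywpwt".
(Check on "blanketu": → "lbnaekut" → "vlxkoued" ✓)

bpdscywpwt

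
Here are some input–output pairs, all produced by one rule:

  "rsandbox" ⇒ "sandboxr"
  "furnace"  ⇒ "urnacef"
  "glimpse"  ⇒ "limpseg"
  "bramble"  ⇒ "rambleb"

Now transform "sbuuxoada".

What's happening: move the first character to the end.
Doing the same to "sbuuxoada": "buuxoadas".

buuxoadas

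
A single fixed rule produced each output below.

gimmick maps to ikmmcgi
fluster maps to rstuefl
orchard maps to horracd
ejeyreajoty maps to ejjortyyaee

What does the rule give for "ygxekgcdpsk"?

Each output is the input with this applied: sort the characters into alphabetical order, then move the first 3 characters to the end (rotate left by 3).
For "ygxekgcdpsk" the result is "ggkkpsxycde".

ggkkpsxycde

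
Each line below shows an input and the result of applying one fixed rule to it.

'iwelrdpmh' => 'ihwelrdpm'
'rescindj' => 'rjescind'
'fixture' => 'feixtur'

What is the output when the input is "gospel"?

glospe

In each case the input is transformed by: swap the first and last characters, then move the last character to the front.
For "gospel", step one produces "lospeg"; step two turns that into "glospe".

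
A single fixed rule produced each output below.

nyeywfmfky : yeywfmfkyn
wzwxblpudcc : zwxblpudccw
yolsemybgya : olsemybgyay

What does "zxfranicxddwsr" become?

Each output is the input with this applied: move the first character to the end.
On "zxfranicxddwsr" that produces "xfranicxddwsrz".

xfranicxddwsrz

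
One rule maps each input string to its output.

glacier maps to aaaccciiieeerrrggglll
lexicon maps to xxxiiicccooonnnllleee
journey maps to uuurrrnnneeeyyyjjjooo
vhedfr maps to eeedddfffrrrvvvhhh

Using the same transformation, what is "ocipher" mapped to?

iiippphhheeerrroooccc

Looking at the pairs, the operation is to move the first 2 characters to the end (rotate left by 2), then repeat every character 3 times.
On "ocipher": the first step gives "ipheroc", and the second then gives "iiippphhheeerrroooccc".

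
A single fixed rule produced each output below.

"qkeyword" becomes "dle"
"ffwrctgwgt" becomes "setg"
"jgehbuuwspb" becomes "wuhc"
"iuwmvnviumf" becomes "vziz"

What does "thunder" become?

In each case the input is transformed by: keep one character in every 3, starting at position 1 (positions 1st, 4th, 7th, ...), then shift every letter 13 places forward in the alphabet (wrapping around) — i.e. ROT13.
Working it through for "thunder": intermediate "tnr", final "gae".

gae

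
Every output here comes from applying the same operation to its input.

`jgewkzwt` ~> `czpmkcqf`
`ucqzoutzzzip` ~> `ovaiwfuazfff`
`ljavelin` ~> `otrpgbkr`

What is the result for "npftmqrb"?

xhtvlzsw

The rule is to move the last 2 characters to the front (rotate right by 2), then shift every letter 6 places forward in the alphabet (wrapping around).
Doing the same to "npftmqrb": "xhtvlzsw".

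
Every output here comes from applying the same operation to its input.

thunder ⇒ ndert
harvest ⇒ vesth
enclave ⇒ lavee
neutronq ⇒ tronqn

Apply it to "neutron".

tronn

The rule is to move the first 3 characters to the end (rotate left by 3), then delete the last 2 characters.
"neutron" → "tronn".
(Check on "enclave": → "laveenc" → "lavee" ✓)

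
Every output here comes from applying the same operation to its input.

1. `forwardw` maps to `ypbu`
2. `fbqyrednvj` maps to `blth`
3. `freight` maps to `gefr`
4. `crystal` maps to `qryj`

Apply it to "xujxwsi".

Looking at the pairs, the operation is to shift every letter 2 places backward in the alphabet (wrapping around), then keep only the last 4 characters.
Working it through for "xujxwsi": intermediate "vshvuqg", final "vuqg".

vuqg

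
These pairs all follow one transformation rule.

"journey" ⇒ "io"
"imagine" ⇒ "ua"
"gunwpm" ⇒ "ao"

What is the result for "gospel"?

ai

The pattern: shift every letter 6 places backward in the alphabet (wrapping around), then keep only the vowels.
For "gospel", step one produces "aimjyf"; step two turns that into "ai".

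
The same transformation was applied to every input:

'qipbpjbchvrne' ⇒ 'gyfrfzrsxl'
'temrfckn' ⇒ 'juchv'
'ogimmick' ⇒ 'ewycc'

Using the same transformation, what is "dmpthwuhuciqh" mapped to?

Each output is the input with this applied: shift every letter 10 places backward in the alphabet (wrapping around), then delete the last 3 characters.
On "dmpthwuhuciqh" that produces "tcfjxmkxks".

tcfjxmkxks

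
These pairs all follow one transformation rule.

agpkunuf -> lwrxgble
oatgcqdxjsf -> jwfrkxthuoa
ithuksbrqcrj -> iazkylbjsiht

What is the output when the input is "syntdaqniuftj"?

kajpekurhezlw

The pattern: move the last 2 characters to the front (rotate right by 2), then shift every letter 9 places backward in the alphabet (wrapping around).
Starting from "syntdaqniuftj": after the first operation, "tjsyntdaqniuf"; after the second, "kajpekurhezlw".
(Check on "ithuksbrqcrj": → "rjithuksbrqc" → "iazkylbjsiht" ✓)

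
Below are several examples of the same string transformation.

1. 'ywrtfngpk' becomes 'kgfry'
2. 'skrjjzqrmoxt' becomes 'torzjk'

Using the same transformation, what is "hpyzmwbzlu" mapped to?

The transformation: reverse the string, then keep every other character starting from the first (positions 1st, 3rd, 5th, ...).
"hpyzmwbzlu" → "ulzbwmzyph" → "uzwzp".

uzwzp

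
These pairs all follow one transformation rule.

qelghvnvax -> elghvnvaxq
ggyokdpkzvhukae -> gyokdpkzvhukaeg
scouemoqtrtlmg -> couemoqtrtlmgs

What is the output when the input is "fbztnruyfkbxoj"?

bztnruyfkbxojf

Looking at the pairs, the operation is to move the first character to the end.
So "fbztnruyfkbxoj" becomes "bztnruyfkbxojf".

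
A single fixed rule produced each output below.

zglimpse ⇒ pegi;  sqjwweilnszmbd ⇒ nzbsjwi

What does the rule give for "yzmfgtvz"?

Rule — swap the front and back halves of the string, then keep every other character starting from the second (positions 2nd, 4th, 6th, ...).
"yzmfgtvz" → "tzzf".

tzzf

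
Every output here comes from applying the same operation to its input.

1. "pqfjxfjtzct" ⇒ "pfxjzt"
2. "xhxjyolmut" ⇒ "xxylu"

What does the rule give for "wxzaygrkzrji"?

Rule — keep every other character starting from the first (positions 1st, 3rd, 5th, ...).
"wxzaygrkzrji" → "wzyrzj".

wzyrzj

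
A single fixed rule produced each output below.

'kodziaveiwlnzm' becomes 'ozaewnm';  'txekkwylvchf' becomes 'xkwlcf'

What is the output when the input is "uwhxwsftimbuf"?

The pattern: keep every other character starting from the second (positions 2nd, 4th, 6th, ...).
On "uwhxwsftimbuf" that produces "wxstmu".

wxstmu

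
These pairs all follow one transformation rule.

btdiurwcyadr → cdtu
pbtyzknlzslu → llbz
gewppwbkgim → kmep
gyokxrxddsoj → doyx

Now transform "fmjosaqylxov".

yoms

Looking at the pairs, the operation is to keep one character in every 3, starting at position 2 (positions 2nd, 5th, 8th, ...), then move the last 2 characters to the front (rotate right by 2).
Doing the same to "fmjosaqylxov": "yoms".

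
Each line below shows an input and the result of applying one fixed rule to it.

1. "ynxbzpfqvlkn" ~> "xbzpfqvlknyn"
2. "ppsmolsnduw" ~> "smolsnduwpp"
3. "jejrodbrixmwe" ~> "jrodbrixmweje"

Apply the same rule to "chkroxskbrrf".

kroxskbrrfch

Looking at the pairs, the operation is to move the first 2 characters to the end (rotate left by 2).
For "chkroxskbrrf" the result is "kroxskbrrfch".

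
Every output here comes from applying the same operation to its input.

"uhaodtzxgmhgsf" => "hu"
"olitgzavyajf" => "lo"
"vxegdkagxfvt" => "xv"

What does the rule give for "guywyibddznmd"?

ug

The transformation: swap each adjacent pair of characters (1↔2, 3↔4, ...), then keep only the first 2 characters.
"guywyibddznmd" → "ugwyiydbzdmnd" → "ug".
(Check on "olitgzavyajf": → "lotizgvaayfj" → "lo" ✓)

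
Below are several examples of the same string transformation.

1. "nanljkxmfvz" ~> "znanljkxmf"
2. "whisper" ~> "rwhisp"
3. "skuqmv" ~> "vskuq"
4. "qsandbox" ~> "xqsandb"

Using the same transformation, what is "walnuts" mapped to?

What's happening: move the last 2 characters to the front (rotate right by 2), then delete the first character.
Starting from "walnuts": after the first operation, "tswalnu"; after the second, "swalnu".

swalnu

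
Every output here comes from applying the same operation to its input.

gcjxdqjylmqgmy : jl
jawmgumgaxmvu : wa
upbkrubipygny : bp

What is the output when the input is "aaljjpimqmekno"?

Rule — keep every other character starting from the first (positions 1st, 3rd, 5th, ...), then keep one character in every 3, starting at position 2 (positions 2nd, 5th, 8th, ...).
Working it through for "aaljjpimqmekno": intermediate "aljiqen", final "lq".

lq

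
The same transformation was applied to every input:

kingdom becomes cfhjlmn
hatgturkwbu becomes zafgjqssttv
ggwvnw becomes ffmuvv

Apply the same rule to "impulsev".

dhklortu

In each case the input is transformed by: sort the characters into alphabetical order, then shift every letter 1 place backward in the alphabet (wrapping around).
Applying that to "impulsev" gives "dhklortu".
(Check on "kingdom": → "dgikmno" → "cfhjlmn" ✓)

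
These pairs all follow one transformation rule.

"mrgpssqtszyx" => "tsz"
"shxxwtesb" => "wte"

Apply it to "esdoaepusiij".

Each output is the input with this applied: delete the last 2 characters, then keep only the last 3 characters.
Working it through for "esdoaepusiij": intermediate "esdoaepusi", final "usi".

usi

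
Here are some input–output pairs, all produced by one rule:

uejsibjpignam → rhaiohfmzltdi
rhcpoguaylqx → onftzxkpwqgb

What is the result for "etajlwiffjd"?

Looking at the pairs, the operation is to shift every letter 1 place backward in the alphabet (wrapping around), then move the first 3 characters to the end (rotate left by 3).
On "etajlwiffjd": the first step gives "dszikvheeic", and the second then gives "ikvheeicdsz".

ikvheeicdsz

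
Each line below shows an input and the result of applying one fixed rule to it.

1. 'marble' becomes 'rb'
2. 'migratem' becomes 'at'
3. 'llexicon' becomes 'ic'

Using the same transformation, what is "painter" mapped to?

nt

The transformation: move the last 2 characters to the front (rotate right by 2), then keep only the last 2 characters.
Working it through for "painter": intermediate "erpaint", final "nt".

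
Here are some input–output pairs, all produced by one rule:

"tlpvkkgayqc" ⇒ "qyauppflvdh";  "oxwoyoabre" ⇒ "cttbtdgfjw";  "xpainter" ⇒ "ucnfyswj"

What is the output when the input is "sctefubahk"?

What's happening: swap each adjacent pair of characters (1↔2, 3↔4, ...), then shift every letter 5 places forward in the alphabet (wrapping around).
For "sctefubahk", step one produces "csetufabkh"; step two turns that into "hxjyzkfgpm".
(Check on "oxwoyoabre": → "xoowoybaer" → "cttbtdgfjw" ✓)

hxjyzkfgpm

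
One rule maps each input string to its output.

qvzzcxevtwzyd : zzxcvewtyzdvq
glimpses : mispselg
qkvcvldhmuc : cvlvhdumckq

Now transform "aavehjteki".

evjhetikaa

What's happening: swap each adjacent pair of characters (1↔2, 3↔4, ...), then move the first 2 characters to the end (rotate left by 2).
Starting from "aavehjteki": after the first operation, "aaevjhetik"; after the second, "evjhetikaa".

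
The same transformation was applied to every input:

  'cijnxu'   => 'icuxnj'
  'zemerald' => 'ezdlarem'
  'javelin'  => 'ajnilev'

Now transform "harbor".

The pattern: move the first 2 characters to the end (rotate left by 2), then reverse the string.
Applying both steps to "harbor": "rborha", then "ahrobr".
(Check on "javelin": → "velinja" → "ajnilev" ✓)

ahrobr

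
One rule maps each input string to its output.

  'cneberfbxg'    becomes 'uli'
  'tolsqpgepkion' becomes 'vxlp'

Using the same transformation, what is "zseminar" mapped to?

zpy

Looking at the pairs, the operation is to shift every letter 7 places forward in the alphabet (wrapping around), then keep one character in every 3, starting at position 2 (positions 2nd, 5th, 8th, ...).
Starting from "zseminar": after the first operation, "gzltpuhy"; after the second, "zpy".
(Check on "cneberfbxg": → "julilymien" → "uli" ✓)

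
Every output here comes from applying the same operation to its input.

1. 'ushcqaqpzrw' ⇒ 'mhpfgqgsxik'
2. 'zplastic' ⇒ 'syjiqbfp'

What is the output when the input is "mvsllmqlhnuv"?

lkdxbgcbbilc

In each case the input is transformed by: shift every letter 10 places backward in the alphabet (wrapping around), then reverse the string.
Applying both steps to "mvsllmqlhnuv": "clibbcgbxdkl", then "lkdxbgcbbilc".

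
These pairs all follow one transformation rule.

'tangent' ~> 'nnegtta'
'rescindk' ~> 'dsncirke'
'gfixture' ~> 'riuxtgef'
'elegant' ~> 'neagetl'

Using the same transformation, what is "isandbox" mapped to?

oabndixs

Rule — take characters alternately from the front and the back (1st, last, 2nd, 2nd-last, ...), then move the first 3 characters to the end (rotate left by 3).
Applying both steps to "isandbox": "ixsoabnd", then "oabndixs".
(Check on "gfixture": → "gefriuxt" → "riuxtgef" ✓)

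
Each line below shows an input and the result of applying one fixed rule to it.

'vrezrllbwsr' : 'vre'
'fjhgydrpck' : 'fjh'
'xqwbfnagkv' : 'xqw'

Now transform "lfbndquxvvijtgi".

lfb

In each case the input is transformed by: keep only the first 3 characters.
Applying that to "lfbndquxvvijtgi" gives "lfb".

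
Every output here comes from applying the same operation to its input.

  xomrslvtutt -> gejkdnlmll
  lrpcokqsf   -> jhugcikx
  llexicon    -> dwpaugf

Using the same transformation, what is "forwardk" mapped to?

Rule — shift every letter 8 places backward in the alphabet (wrapping around), then delete the first character.
For "forwardk" the result is "gjosjvc".

gjosjvc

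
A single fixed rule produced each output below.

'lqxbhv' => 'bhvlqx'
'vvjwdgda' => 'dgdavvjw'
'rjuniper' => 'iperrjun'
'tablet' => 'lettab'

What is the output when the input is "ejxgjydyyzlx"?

In each case the input is transformed by: swap the front and back halves of the string.
Doing the same to "ejxgjydyyzlx": "dyyzlxejxgjy".

dyyzlxejxgjy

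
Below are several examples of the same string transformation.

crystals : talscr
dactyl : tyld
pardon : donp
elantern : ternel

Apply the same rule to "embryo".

Rule — swap the front and back halves of the string, then delete the last 2 characters.
"embryo" → "ryoemb" → "ryoe".
(Check on "pardon": → "donpar" → "donp" ✓)

ryoe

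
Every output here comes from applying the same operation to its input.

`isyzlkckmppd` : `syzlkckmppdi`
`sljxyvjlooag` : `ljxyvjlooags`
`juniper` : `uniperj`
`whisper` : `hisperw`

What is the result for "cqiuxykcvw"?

The rule is to move the first character to the end.
So "cqiuxykcvw" becomes "qiuxykcvwc".

qiuxykcvwc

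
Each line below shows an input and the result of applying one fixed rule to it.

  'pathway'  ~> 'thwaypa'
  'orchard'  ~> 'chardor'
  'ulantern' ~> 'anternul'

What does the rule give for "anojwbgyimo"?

The rule is to move the first 2 characters to the end (rotate left by 2).
Doing the same to "anojwbgyimo": "ojwbgyimoan".

ojwbgyimoan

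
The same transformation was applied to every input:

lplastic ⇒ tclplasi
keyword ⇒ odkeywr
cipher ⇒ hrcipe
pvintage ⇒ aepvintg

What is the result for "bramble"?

bebraml

Each output is the input with this applied: move the last 2 characters to the front (rotate right by 2), then swap the first and last characters.
Applying that to "bramble" gives "bebraml".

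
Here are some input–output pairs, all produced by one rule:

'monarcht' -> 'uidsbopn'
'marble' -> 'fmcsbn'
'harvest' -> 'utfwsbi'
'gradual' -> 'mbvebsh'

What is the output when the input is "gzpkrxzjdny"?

The transformation: shift every letter 1 place forward in the alphabet (wrapping around), then reverse the string.
"gzpkrxzjdny" → "haqlsyakeoz" → "zoekayslqah".
(Check on "marble": → "nbscmf" → "fmcsbn" ✓)

zoekayslqah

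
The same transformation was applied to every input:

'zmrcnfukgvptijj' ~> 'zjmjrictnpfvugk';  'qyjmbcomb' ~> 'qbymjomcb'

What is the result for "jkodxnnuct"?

The pattern: take characters alternately from the front and the back (1st, last, 2nd, 2nd-last, ...).
"jkodxnnuct" → "jtkcoudnxn".

jtkcoudnxn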